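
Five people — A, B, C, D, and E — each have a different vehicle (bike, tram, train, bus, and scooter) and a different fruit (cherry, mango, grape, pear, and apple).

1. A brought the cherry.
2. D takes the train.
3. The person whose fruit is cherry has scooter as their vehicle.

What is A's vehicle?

With clues 1–2, train is impossible for A's vehicle.
With clues 1–3, bike, bus, and tram are impossible for A's vehicle.
That leaves scooter.

scooter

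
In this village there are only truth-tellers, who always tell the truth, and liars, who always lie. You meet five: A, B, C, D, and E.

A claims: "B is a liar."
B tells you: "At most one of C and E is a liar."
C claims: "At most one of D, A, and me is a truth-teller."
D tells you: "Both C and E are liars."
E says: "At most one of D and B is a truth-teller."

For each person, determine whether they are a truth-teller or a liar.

Consider A. Suppose A is a truth-teller.
Then no assignment of the remaining roles makes every statement match its speaker's type — contradiction.
So A is a liar.
Consider B. Suppose B is a liar.
Then A's statement comes out true, contradicting A being a liar.
So B is a truth-teller.
Consider C. Suppose C is a liar.
Then C's own statement would have to be false, but it can't be — contradiction.
So C is a truth-teller.
With that fixed, D's statement is false, so D is a liar.
With that fixed, E's statement is true, so E is a truth-teller.

A: liar, B: truth-teller, C: truth-teller, D: liar, E: truth-teller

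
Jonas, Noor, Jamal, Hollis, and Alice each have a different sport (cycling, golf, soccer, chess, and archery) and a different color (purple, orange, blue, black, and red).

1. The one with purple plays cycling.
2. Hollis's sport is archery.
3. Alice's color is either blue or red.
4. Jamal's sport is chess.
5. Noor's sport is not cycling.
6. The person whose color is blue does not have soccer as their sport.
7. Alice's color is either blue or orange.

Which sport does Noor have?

With clues 1–2, archery is impossible for Noor's sport.
With clues 1–4, chess is impossible for Noor's sport.
With clues 1–5, cycling is impossible for Noor's sport.
With clues 1–7, golf is impossible for Noor's sport.
That leaves soccer.

soccer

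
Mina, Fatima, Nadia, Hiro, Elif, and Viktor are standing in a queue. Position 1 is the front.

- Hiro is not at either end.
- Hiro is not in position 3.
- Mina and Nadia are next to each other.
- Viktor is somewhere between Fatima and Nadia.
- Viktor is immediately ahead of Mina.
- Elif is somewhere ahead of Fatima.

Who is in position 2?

Hiro

With clues 1–5, Elif, Fatima, Mina, and Nadia are ruled out for position 2.
With clues 1–6, Viktor is ruled out for position 2.
So position 2 is Hiro.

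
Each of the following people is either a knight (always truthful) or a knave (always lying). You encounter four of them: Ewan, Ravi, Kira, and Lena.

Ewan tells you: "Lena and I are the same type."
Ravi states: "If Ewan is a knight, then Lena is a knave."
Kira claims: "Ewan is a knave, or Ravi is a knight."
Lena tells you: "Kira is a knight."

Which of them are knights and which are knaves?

Consider Ewan. Suppose Ewan is a knight.
Then no assignment of the remaining roles makes every statement match its speaker's type — contradiction.
So Ewan is a knave.
With that fixed, Ravi's statement is true, so Ravi is a knight.
With that fixed, Kira's statement is true, so Kira is a knight.
With that fixed, Lena's statement is true, so Lena is a knight.

Ewan: knave, Ravi: knight, Kira: knight, Lena: knight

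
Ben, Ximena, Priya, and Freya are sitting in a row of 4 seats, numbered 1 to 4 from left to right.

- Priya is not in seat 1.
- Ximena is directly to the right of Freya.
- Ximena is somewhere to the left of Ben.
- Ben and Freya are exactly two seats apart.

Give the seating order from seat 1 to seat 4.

Freya, Ximena, Ben, Priya

From clue 1: Priya is in {2,3,4}.
From clues 1–2: Ben is in {1,3,4}.
From clues 1–3: Freya → seat 1, Ximena → seat 2.
From clues 1–4: Ben → seat 3, Priya → seat 4.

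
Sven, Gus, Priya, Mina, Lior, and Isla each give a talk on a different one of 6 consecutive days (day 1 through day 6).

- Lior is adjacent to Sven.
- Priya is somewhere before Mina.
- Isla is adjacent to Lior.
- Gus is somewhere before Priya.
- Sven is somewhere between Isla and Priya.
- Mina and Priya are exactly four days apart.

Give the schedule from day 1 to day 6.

From clues 1–2: Priya is in {1,2,3,4,5}.
From clues 1–3: Priya is in {1,2,4,5}.
From clues 1–4: Gus is in {1,4}.
From clues 1–5: Sven is in {3,4}.
From clues 1–6: Gus → day 1, Priya → day 2, Sven → day 3, Lior → day 4, Isla → day 5, Mina → day 6.

Gus, Priya, Sven, Lior, Isla, Mina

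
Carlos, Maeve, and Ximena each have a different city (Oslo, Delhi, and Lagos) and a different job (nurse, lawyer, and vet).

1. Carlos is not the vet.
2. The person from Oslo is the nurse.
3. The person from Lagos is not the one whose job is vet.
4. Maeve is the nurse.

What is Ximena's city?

Delhi

With clues 1–4, Lagos and Oslo are impossible for Ximena's city.
That leaves Delhi.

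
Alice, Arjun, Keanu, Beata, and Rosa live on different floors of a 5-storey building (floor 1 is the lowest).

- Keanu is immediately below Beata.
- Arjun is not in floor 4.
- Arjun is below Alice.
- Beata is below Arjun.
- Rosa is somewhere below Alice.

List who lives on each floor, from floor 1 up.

From clue 1: Keanu is in {1,2,3,4}.
From clues 1–2: Arjun is in {1,2,3,5}.
From clues 1–3: Arjun is in {1,2,3}.
From clues 1–4: Keanu → floor 1, Beata → floor 2, Arjun → floor 3.
From clues 1–5: Rosa → floor 4, Alice → floor 5.

Keanu, Beata, Arjun, Rosa, Alice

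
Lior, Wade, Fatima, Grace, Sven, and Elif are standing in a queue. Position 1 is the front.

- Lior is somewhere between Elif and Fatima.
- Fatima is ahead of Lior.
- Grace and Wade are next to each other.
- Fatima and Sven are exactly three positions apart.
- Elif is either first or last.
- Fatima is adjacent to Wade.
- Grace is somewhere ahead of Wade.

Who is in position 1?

With clue 1, Lior is ruled out for position 1.
With clues 1–2, Elif is ruled out for position 1.
With clues 1–5, Grace and Wade are ruled out for position 1.
With clues 1–7, Fatima is ruled out for position 1.
So position 1 is Sven.

Sven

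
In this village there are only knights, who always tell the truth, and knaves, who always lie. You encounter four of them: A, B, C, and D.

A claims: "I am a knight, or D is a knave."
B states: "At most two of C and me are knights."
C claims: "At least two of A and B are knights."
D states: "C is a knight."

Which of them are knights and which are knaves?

Regardless of anyone's role, B's statement is true, so B is a knight.
Consider A. Suppose A is a knave.
Then no assignment of the remaining roles makes every statement match its speaker's type — contradiction.
So A is a knight.
With that fixed, C's statement is true, so C is a knight.
With that fixed, D's statement is true, so D is a knight.

A: knight, B: knight, C: knight, D: knight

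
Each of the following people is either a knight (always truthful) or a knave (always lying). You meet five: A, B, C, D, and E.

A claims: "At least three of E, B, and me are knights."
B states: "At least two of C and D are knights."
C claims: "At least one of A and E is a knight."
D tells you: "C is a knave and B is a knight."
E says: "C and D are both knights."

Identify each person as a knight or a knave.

Consider A. Suppose A is a knight.
Then no assignment of the remaining roles makes every statement match its speaker's type — contradiction.
So A is a knave.
Consider B. Suppose B is a knight.
Then no assignment of the remaining roles makes every statement match its speaker's type — contradiction.
So B is a knave.
With that fixed, D's statement is false, so D is a knave.
With that fixed, E's statement is false, so E is a knave.
With that fixed, C's statement is false, so C is a knave.

A: knave, B: knave, C: knave, D: knave, E: knave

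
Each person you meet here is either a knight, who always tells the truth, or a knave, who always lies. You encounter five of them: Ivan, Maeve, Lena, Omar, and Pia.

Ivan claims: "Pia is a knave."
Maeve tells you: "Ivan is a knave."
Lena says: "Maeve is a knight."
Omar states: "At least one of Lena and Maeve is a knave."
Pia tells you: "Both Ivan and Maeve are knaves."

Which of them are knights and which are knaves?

Consider Ivan. Suppose Ivan is a knave.
Then no assignment of the remaining roles makes every statement match its speaker's type — contradiction.
So Ivan is a knight.
With that fixed, Maeve's statement is false, so Maeve is a knave.
With that fixed, Lena's statement is false, so Lena is a knave.
With that fixed, Omar's statement is true, so Omar is a knight.
With that fixed, Pia's statement is false, so Pia is a knave.

Ivan: knight, Maeve: knave, Lena: knave, Omar: knight, Pia: knave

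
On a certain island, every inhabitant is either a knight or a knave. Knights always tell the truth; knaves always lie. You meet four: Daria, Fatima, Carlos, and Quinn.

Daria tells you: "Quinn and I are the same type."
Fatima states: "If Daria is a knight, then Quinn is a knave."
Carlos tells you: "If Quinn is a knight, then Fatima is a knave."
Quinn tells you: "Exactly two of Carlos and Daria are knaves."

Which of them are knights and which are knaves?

Daria: knave, Fatima: knight, Carlos: knave, Quinn: knight

Consider Daria. Suppose Daria is a knight.
Then no assignment of the remaining roles makes every statement match its speaker's type — contradiction.
So Daria is a knave.
With that fixed, Fatima's statement is true, so Fatima is a knight.
Consider Carlos. Suppose Carlos is a knight.
Then no assignment of the remaining roles makes every statement match its speaker's type — contradiction.
So Carlos is a knave.
With that fixed, Quinn's statement is true, so Quinn is a knight.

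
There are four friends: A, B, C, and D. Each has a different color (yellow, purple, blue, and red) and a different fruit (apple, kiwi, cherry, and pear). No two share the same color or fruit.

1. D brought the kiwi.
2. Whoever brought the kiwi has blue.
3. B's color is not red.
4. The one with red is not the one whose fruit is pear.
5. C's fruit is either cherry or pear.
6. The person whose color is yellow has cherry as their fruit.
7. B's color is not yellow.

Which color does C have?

yellow

With clues 1–2, blue is impossible for C's color.
With clues 1–6, red is impossible for C's color.
With clues 1–7, purple is impossible for C's color.
That leaves yellow.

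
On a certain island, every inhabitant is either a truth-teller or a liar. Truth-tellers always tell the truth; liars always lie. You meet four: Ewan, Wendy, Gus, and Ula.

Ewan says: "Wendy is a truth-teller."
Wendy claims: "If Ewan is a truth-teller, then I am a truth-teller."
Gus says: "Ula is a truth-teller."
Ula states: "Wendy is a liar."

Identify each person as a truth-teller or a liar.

Consider Ewan. Suppose Ewan is a liar.
Then no assignment of the remaining roles makes every statement match its speaker's type — contradiction.
So Ewan is a truth-teller.
Consider Wendy. Suppose Wendy is a liar.
Then Ewan's statement comes out false, contradicting Ewan being a truth-teller.
So Wendy is a truth-teller.
With that fixed, Ula's statement is false, so Ula is a liar.
With that fixed, Gus's statement is false, so Gus is a liar.

Ewan: truth-teller, Wendy: truth-teller, Gus: liar, Ula: liar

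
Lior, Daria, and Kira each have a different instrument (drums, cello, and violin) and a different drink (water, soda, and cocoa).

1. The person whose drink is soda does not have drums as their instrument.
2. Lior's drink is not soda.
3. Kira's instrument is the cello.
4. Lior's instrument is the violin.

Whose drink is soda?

Kira

With clues 1–2, Lior is impossible for the one with drink soda.
With clues 1–4, Daria is impossible for the one with drink soda.
That leaves Kira.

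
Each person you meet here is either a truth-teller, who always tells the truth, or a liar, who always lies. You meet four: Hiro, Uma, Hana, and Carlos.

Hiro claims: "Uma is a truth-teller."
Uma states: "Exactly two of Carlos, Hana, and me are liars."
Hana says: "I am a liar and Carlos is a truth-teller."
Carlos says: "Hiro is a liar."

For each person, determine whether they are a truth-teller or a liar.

Hiro: truth-teller, Uma: truth-teller, Hana: liar, Carlos: liar

Consider Hiro. Suppose Hiro is a liar.
Then no assignment of the remaining roles makes every statement match its speaker's type — contradiction.
So Hiro is a truth-teller.
With that fixed, Carlos's statement is false, so Carlos is a liar.
With that fixed, Hana's statement is false, so Hana is a liar.
Consider Uma. Suppose Uma is a liar.
Then Hiro's statement comes out false, contradicting Hiro being a truth-teller.
So Uma is a truth-teller.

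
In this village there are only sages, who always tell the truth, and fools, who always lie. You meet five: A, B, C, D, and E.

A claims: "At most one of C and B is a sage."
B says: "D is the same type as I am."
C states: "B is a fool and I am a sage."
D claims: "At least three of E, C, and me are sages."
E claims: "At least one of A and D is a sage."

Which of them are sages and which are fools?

Consider A. Suppose A is a fool.
Then no assignment of the remaining roles makes every statement match its speaker's type — contradiction.
So A is a sage.
With that fixed, E's statement is true, so E is a sage.
Consider B. Suppose B is a sage.
Then no assignment of the remaining roles makes every statement match its speaker's type — contradiction.
So B is a fool.
Consider C. Suppose C is a fool.
Then no assignment of the remaining roles makes every statement match its speaker's type — contradiction.
So C is a sage.
Consider D. Suppose D is a fool.
Then B's statement comes out true, contradicting B being a fool.
So D is a sage.

A: sage, B: fool, C: sage, D: sage, E: sage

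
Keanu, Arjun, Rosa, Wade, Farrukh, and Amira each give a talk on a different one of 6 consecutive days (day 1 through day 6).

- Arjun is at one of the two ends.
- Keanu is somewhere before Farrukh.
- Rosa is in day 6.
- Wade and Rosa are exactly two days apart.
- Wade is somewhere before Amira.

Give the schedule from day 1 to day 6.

From clue 1: Arjun is in {1,6}.
From clues 1–3: Arjun → day 1, Rosa → day 6.
From clues 1–4: Wade → day 4.
From clues 1–5: Keanu → day 2, Farrukh → day 3, Amira → day 5.

Arjun, Keanu, Farrukh, Wade, Amira, Rosa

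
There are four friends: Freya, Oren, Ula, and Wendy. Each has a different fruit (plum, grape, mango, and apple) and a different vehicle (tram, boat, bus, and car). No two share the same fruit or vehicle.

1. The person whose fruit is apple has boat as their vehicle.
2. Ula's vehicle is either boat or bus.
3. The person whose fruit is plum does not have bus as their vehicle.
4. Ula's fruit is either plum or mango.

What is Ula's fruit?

With clues 1–3, plum is impossible for Ula's fruit.
With clues 1–4, apple and grape are impossible for Ula's fruit.
That leaves mango.

mango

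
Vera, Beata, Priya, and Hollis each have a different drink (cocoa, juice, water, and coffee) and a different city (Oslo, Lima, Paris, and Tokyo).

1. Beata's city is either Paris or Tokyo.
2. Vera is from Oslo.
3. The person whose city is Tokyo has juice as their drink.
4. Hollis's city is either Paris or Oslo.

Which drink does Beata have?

juice

With clues 1–4, cocoa, coffee, and water are impossible for Beata's drink.
That leaves juice.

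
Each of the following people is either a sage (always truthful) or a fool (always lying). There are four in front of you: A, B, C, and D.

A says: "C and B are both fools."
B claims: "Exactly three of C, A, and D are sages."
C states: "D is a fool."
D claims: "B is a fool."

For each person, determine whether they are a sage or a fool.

Consider A. Suppose A is a fool.
Then no assignment of the remaining roles makes every statement match its speaker's type — contradiction.
So A is a sage.
Consider B. Suppose B is a sage.
Then A's statement comes out false, contradicting A being a sage.
So B is a fool.
With that fixed, D's statement is true, so D is a sage.
With that fixed, C's statement is false, so C is a fool.

A: sage, B: fool, C: fool, D: sage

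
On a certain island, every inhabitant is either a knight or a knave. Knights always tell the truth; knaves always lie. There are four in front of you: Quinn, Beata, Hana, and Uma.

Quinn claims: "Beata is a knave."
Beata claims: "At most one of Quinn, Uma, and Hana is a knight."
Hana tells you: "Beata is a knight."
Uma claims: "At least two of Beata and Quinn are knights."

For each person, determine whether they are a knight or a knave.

Quinn: knave, Beata: knight, Hana: knight, Uma: knave

Consider Quinn. Suppose Quinn is a knight.
Then no assignment of the remaining roles makes every statement match its speaker's type — contradiction.
So Quinn is a knave.
With that fixed, Uma's statement is false, so Uma is a knave.
With that fixed, Beata's statement is true, so Beata is a knight.
With that fixed, Hana's statement is true, so Hana is a knight.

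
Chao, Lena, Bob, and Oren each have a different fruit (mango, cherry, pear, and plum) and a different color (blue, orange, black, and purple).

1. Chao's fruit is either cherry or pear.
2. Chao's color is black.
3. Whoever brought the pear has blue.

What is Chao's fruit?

cherry

Clue 1 rules out mango and plum for Chao's fruit.
With clues 1–3, pear is impossible for Chao's fruit.
That leaves cherry.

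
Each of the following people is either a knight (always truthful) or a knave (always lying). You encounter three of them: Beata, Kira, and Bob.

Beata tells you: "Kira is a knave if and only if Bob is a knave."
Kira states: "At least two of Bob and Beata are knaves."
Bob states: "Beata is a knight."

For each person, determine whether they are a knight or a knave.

Consider Beata. Suppose Beata is a knight.
Then no assignment of the remaining roles makes every statement match its speaker's type — contradiction.
So Beata is a knave.
With that fixed, Bob's statement is false, so Bob is a knave.
With that fixed, Kira's statement is true, so Kira is a knight.

Beata: knave, Kira: knight, Bob: knave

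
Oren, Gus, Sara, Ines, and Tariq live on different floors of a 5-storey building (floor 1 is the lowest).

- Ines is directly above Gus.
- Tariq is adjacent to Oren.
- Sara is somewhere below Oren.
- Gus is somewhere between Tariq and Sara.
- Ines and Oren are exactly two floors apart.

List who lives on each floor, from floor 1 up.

Sara, Gus, Ines, Tariq, Oren

From clue 1: Gus is in {1,2,3,4}.
From clues 1–2: Sara is in {1,3,5}.
From clues 1–3: Sara is in {1,3}.
From clues 1–4: Sara → floor 1, Gus → floor 2, Ines → floor 3.
From clues 1–5: Tariq → floor 4, Oren → floor 5.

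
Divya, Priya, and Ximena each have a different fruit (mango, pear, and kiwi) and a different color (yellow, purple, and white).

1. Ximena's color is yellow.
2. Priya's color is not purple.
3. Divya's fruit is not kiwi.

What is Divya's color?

purple

Clue 1 rules out yellow for Divya's color.
With clues 1–2, white is impossible for Divya's color.
That leaves purple.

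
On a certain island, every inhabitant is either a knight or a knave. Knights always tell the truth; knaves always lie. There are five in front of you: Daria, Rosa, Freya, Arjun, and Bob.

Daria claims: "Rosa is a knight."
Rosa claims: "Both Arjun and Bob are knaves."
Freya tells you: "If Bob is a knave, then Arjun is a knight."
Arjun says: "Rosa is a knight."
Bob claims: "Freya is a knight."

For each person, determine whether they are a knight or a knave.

Consider Daria. Suppose Daria is a knight.
Then no assignment of the remaining roles makes every statement match its speaker's type — contradiction.
So Daria is a knave.
Consider Rosa. Suppose Rosa is a knight.
Then Daria's statement comes out true, contradicting Daria being a knave.
So Rosa is a knave.
With that fixed, Arjun's statement is false, so Arjun is a knave.
Consider Freya. Suppose Freya is a knave.
Then no assignment of the remaining roles makes every statement match its speaker's type — contradiction.
So Freya is a knight.
With that fixed, Bob's statement is true, so Bob is a knight.

Daria: knave, Rosa: knave, Freya: knight, Arjun: knave, Bob: knight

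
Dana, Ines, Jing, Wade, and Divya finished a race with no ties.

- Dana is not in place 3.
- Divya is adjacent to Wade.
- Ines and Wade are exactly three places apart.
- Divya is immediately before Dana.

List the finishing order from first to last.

From clue 1: Dana is in {1,2,4,5}.
From clues 1–4: Jing → place 1, Wade → place 2, Divya → place 3, Dana → place 4, Ines → place 5.

Jing, Wade, Divya, Dana, Ines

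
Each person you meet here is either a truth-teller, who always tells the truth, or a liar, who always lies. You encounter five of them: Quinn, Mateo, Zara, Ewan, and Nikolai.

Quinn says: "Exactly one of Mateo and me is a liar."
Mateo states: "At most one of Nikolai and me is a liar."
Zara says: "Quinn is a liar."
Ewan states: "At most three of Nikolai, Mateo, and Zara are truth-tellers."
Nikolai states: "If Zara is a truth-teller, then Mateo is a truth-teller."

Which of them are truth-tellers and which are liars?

Quinn: liar, Mateo: liar, Zara: truth-teller, Ewan: truth-teller, Nikolai: liar

Regardless of anyone's role, Ewan's statement is true, so Ewan is a truth-teller.
Consider Quinn. Suppose Quinn is a truth-teller.
Then no assignment of the remaining roles makes every statement match its speaker's type — contradiction.
So Quinn is a liar.
With that fixed, Zara's statement is true, so Zara is a truth-teller.
Consider Mateo. Suppose Mateo is a truth-teller.
Then Quinn's statement comes out true, contradicting Quinn being a liar.
So Mateo is a liar.
With that fixed, Nikolai's statement is false, so Nikolai is a liar.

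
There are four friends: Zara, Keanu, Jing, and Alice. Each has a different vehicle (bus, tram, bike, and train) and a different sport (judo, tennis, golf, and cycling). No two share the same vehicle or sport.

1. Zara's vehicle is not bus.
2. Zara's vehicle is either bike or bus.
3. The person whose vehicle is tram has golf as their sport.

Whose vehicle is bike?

Zara

With clues 1–2, Alice, Jing, and Keanu are impossible for the one with vehicle bike.
That leaves Zara.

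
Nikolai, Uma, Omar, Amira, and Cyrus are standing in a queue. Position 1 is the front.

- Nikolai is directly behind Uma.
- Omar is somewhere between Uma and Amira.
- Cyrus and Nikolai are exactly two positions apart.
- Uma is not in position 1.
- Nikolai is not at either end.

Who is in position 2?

Uma

With clues 1–3, Amira and Cyrus are ruled out for position 2.
With clues 1–4, Nikolai is ruled out for position 2.
With clues 1–5, Omar is ruled out for position 2.
So position 2 is Uma.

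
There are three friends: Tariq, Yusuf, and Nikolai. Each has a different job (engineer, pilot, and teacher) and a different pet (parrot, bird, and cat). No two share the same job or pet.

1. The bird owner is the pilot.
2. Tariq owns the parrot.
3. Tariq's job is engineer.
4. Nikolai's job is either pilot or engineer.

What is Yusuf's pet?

cat

With clues 1–2, parrot is impossible for Yusuf's pet.
With clues 1–4, bird is impossible for Yusuf's pet.
That leaves cat.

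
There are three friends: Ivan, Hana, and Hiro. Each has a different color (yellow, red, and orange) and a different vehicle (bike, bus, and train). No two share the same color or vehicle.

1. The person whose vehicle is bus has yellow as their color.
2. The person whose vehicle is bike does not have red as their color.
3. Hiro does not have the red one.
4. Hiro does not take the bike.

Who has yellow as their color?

Hiro

With clues 1–4, Hana and Ivan are impossible for the one with color yellow.
That leaves Hiro.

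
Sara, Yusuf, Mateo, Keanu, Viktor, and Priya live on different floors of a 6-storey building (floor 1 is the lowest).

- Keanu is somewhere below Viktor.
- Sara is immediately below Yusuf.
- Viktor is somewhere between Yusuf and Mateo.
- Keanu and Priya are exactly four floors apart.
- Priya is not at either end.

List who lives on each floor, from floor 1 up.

From clue 1: Keanu is in {1,2,3,4,5}.
From clues 1–2: Sara is in {1,2,3,4,5}.
From clues 1–3: Viktor is in {3,4,5}.
From clues 1–4: Sara is in {2,4}.
From clues 1–5: Keanu → floor 1, Sara → floor 2, Yusuf → floor 3, Viktor → floor 4, Priya → floor 5, Mateo → floor 6.

Keanu, Sara, Yusuf, Viktor, Priya, Mateo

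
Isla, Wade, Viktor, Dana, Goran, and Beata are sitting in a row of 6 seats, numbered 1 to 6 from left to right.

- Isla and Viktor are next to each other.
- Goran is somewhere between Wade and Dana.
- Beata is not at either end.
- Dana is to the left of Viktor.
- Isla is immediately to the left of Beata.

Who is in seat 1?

With clues 1–2, Goran is ruled out for seat 1.
With clues 1–3, Beata is ruled out for seat 1.
With clues 1–4, Isla and Viktor are ruled out for seat 1.
With clues 1–5, Wade is ruled out for seat 1.
So seat 1 is Dana.

Dana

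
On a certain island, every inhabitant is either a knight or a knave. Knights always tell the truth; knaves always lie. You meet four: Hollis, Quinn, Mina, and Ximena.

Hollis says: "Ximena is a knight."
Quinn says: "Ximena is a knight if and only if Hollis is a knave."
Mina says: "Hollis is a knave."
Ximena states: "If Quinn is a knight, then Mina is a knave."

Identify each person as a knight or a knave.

Consider Hollis. Suppose Hollis is a knave.
Then no assignment of the remaining roles makes every statement match its speaker's type — contradiction.
So Hollis is a knight.
With that fixed, Mina's statement is false, so Mina is a knave.
With that fixed, Ximena's statement is true, so Ximena is a knight.
With that fixed, Quinn's statement is false, so Quinn is a knave.

Hollis: knight, Quinn: knave, Mina: knave, Ximena: knight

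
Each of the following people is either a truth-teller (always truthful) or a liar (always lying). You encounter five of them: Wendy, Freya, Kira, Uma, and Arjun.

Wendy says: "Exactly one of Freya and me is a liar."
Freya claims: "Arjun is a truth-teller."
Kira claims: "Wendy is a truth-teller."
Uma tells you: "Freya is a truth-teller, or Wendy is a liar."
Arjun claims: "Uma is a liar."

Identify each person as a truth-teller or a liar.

Consider Wendy. Suppose Wendy is a truth-teller.
Then no assignment of the remaining roles makes every statement match its speaker's type — contradiction.
So Wendy is a liar.
With that fixed, Kira's statement is false, so Kira is a liar.
With that fixed, Uma's statement is true, so Uma is a truth-teller.
With that fixed, Arjun's statement is false, so Arjun is a liar.
With that fixed, Freya's statement is false, so Freya is a liar.

Wendy: liar, Freya: liar, Kira: liar, Uma: truth-teller, Arjun: liar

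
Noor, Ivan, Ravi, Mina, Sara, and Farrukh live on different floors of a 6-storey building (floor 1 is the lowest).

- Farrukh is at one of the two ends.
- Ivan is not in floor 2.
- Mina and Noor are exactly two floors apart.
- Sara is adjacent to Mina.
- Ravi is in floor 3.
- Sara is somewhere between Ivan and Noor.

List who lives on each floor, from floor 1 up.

Farrukh, Noor, Ravi, Mina, Sara, Ivan

From clue 1: Farrukh is in {1,6}.
From clues 1–5: Ravi → floor 3.
From clues 1–6: Farrukh → floor 1, Noor → floor 2, Mina → floor 4, Sara → floor 5, Ivan → floor 6.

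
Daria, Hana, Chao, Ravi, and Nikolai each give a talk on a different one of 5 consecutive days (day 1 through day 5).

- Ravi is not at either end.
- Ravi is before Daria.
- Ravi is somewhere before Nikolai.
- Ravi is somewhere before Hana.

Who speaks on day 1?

Chao

With clue 1, Ravi is ruled out for day 1.
With clues 1–2, Daria is ruled out for day 1.
With clues 1–3, Nikolai is ruled out for day 1.
With clues 1–4, Hana is ruled out for day 1.
So day 1 is Chao.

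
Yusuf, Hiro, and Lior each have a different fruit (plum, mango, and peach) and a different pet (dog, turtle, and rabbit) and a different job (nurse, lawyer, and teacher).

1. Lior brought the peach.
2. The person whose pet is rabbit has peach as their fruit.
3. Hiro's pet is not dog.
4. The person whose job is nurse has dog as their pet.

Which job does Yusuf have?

nurse

With clues 1–4, lawyer and teacher are impossible for Yusuf's job.
That leaves nurse.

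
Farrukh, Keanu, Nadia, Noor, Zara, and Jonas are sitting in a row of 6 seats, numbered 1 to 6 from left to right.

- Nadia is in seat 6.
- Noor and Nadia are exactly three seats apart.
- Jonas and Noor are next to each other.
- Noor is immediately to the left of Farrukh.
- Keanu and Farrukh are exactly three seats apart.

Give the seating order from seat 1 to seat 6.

Keanu, Jonas, Noor, Farrukh, Zara, Nadia

From clue 1: Nadia → seat 6.
From clues 1–2: Noor → seat 3.
From clues 1–3: Jonas is in {2,4}.
From clues 1–4: Jonas → seat 2, Farrukh → seat 4.
From clues 1–5: Keanu → seat 1, Zara → seat 5.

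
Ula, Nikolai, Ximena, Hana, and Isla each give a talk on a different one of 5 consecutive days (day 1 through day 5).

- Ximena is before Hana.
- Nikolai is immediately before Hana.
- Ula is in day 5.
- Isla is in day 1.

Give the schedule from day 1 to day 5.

Isla, Ximena, Nikolai, Hana, Ula

From clue 1: Ximena is in {1,2,3,4}.
From clues 1–2: Nikolai is in {2,3,4}.
From clues 1–3: Ula → day 5.
From clues 1–4: Isla → day 1, Ximena → day 2, Nikolai → day 3, Hana → day 4.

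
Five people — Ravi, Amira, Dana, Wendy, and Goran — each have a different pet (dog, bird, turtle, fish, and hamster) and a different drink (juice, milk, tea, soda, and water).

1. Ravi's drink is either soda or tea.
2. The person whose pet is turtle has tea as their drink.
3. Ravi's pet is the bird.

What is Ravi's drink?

Clue 1 rules out juice, milk, and water for Ravi's drink.
With clues 1–3, tea is impossible for Ravi's drink.
That leaves soda.

soda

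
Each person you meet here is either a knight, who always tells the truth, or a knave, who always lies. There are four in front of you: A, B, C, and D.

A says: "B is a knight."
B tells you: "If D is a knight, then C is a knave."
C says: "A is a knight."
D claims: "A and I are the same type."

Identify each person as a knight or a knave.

A: knight, B: knight, C: knight, D: knave

Consider A. Suppose A is a knave.
Then whichever role D has, D's statement has the wrong truth value — contradiction.
So A is a knight.
With that fixed, C's statement is true, so C is a knight.
Consider B. Suppose B is a knave.
Then A's statement comes out false, contradicting A being a knight.
So B is a knight.
Consider D. Suppose D is a knight.
Then B's statement comes out false, contradicting B being a knight.
So D is a knave.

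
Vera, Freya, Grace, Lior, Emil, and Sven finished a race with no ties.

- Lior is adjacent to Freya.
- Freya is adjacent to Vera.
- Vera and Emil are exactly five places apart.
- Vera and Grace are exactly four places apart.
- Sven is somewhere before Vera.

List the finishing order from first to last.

From clues 1–2: Freya is in {2,3,4,5}.
From clues 1–3: Vera is in {1,6}.
From clues 1–5: Emil → place 1, Grace → place 2, Sven → place 3, Lior → place 4, Freya → place 5, Vera → place 6.

Emil, Grace, Sven, Lior, Freya, Vera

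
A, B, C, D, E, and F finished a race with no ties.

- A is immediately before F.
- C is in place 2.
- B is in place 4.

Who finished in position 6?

With clue 1, A is ruled out for place 6.
With clues 1–2, C is ruled out for place 6.
With clues 1–3, B, D, and E are ruled out for place 6.
So place 6 is F.

F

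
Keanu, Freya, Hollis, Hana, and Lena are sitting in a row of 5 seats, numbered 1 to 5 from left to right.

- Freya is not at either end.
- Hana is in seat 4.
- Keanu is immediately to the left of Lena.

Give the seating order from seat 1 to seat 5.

From clue 1: Freya is in {2,3,4}.
From clues 1–2: Hana → seat 4.
From clues 1–3: Keanu → seat 1, Lena → seat 2, Freya → seat 3, Hollis → seat 5.

Keanu, Lena, Freya, Hana, Hollis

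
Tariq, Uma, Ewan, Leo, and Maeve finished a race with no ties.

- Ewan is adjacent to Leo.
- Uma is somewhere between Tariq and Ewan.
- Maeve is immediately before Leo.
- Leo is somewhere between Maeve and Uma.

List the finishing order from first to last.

From clues 1–2: Uma is in {2,3,4}.
From clues 1–3: Tariq is in {1,5}.
From clues 1–4: Maeve → place 1, Leo → place 2, Ewan → place 3, Uma → place 4, Tariq → place 5.

Maeve, Leo, Ewan, Uma, Tariq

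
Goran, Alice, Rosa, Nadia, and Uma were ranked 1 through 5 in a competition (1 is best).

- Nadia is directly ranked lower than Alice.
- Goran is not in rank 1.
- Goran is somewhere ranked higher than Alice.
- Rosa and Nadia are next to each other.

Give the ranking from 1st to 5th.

Uma, Goran, Alice, Nadia, Rosa

From clue 1: Alice is in {1,2,3,4}.
From clues 1–2: Goran is in {2,3,4,5}.
From clues 1–3: Goran is in {2,3}.
From clues 1–4: Uma → rank 1, Goran → rank 2, Alice → rank 3, Nadia → rank 4, Rosa → rank 5.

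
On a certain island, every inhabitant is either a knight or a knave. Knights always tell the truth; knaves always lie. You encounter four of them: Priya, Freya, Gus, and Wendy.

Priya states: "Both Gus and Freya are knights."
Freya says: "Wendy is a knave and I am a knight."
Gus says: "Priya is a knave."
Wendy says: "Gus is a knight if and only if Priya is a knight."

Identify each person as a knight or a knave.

Consider Priya. Suppose Priya is a knight.
Then no assignment of the remaining roles makes every statement match its speaker's type — contradiction.
So Priya is a knave.
With that fixed, Gus's statement is true, so Gus is a knight.
With that fixed, Wendy's statement is false, so Wendy is a knave.
Consider Freya. Suppose Freya is a knight.
Then Priya's statement comes out true, contradicting Priya being a knave.
So Freya is a knave.

Priya: knave, Freya: knave, Gus: knight, Wendy: knave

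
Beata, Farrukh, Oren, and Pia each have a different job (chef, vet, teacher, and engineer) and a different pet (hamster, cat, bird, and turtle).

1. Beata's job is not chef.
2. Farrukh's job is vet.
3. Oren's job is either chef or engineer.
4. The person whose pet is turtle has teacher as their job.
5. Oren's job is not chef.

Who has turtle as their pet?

With clues 1–4, Farrukh and Oren are impossible for the one with pet turtle.
With clues 1–5, Pia is impossible for the one with pet turtle.
That leaves Beata.

Beata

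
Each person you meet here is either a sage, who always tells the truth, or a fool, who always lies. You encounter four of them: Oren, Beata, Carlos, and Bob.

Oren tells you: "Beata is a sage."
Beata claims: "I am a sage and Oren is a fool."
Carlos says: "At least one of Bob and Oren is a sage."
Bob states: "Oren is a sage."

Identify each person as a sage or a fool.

Consider Oren. Suppose Oren is a sage.
Then no assignment of the remaining roles makes every statement match its speaker's type — contradiction.
So Oren is a fool.
With that fixed, Bob's statement is false, so Bob is a fool.
With that fixed, Carlos's statement is false, so Carlos is a fool.
Consider Beata. Suppose Beata is a sage.
Then Oren's statement comes out true, contradicting Oren being a fool.
So Beata is a fool.

Oren: fool, Beata: fool, Carlos: fool, Bob: fool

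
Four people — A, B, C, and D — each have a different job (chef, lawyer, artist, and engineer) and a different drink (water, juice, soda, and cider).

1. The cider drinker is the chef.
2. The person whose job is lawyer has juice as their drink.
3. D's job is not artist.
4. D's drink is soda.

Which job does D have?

engineer

With clues 1–3, artist is impossible for D's job.
With clues 1–4, chef and lawyer are impossible for D's job.
That leaves engineer.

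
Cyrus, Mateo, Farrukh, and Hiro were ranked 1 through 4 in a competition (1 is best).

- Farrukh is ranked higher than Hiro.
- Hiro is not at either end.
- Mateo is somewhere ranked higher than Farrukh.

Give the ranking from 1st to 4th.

From clue 1: Farrukh is in {1,2,3}.
From clues 1–2: Farrukh is in {1,2}.
From clues 1–3: Mateo → rank 1, Farrukh → rank 2, Hiro → rank 3, Cyrus → rank 4.

Mateo, Farrukh, Hiro, Cyrus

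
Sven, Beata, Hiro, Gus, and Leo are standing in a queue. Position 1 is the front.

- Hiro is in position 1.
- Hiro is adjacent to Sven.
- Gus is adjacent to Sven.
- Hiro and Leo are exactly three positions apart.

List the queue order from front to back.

From clue 1: Hiro → position 1.
From clues 1–2: Sven → position 2.
From clues 1–3: Gus → position 3.
From clues 1–4: Leo → position 4, Beata → position 5.

Hiro, Sven, Gus, Leo, Beata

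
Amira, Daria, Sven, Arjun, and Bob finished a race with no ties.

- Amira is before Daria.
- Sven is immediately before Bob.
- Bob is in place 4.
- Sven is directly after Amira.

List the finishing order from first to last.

From clue 1: Amira is in {1,2,3,4}.
From clues 1–3: Sven → place 3, Bob → place 4.
From clues 1–4: Arjun → place 1, Amira → place 2, Daria → place 5.

Arjun, Amira, Sven, Bob, Daria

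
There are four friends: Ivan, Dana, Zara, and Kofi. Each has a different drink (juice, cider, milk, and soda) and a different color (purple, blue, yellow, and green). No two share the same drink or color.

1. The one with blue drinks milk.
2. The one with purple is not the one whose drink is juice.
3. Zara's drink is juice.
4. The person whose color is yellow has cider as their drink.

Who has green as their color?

With clues 1–4, Dana, Ivan, and Kofi are impossible for the one with color green.
That leaves Zara.

Zara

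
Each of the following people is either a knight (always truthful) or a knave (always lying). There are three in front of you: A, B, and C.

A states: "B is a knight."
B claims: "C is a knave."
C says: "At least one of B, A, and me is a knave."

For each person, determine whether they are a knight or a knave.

A: knave, B: knave, C: knight

Consider A. Suppose A is a knight.
Then no assignment of the remaining roles makes every statement match its speaker's type — contradiction.
So A is a knave.
With that fixed, C's statement is true, so C is a knight.
With that fixed, B's statement is false, so B is a knave.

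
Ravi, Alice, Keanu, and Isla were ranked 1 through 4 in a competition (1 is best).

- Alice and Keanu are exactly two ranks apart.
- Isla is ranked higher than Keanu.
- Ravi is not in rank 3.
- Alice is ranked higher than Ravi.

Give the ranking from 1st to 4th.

Alice, Isla, Keanu, Ravi

From clues 1–2: Ravi is in {1,3,4}.
From clues 1–3: Ravi is in {1,4}.
From clues 1–4: Alice → rank 1, Isla → rank 2, Keanu → rank 3, Ravi → rank 4.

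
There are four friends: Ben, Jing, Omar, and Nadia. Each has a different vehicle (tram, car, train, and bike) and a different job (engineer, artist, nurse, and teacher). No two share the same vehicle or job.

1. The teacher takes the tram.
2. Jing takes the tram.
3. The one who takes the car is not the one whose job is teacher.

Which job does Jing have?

With clues 1–2, artist, engineer, and nurse are impossible for Jing's job.
That leaves teacher.

teacher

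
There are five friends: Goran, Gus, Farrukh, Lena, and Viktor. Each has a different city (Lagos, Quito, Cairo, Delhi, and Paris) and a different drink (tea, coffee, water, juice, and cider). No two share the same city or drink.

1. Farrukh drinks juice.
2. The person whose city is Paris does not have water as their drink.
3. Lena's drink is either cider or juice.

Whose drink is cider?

Clue 1 rules out Farrukh for the one with drink cider.
With clues 1–3, Goran, Gus, and Viktor are impossible for the one with drink cider.
That leaves Lena.

Lena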